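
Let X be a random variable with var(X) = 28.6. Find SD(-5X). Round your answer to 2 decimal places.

var(-5X) = (-5)²·28.6 = 715
SD(-5X) = √715 ≈ 26.74

26.74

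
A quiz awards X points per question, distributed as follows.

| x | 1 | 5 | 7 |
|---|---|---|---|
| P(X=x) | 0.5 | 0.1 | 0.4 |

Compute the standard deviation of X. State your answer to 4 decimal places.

E[X] = (1)(0.5) + (5)(0.1) + (7)(0.4) = 3.8
E[X²] = (1)²(0.5) + (5)²(0.1) + (7)²(0.4) = 22.6
Var(X) = E[X²] − (E[X])² = 22.6 − (3.8)² = 8.16
σ(X) = √8.16 ≈ 2.8566

2.8566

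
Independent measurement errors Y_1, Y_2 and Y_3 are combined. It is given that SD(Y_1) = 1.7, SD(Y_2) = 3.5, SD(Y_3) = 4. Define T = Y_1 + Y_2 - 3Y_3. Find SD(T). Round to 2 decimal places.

12.62

V(Y_1) = 2.89, V(Y_2) = 12.25, V(Y_3) = 16
By independence, V(T) = (1)²V(Y_1) + (1)²V(Y_2) + (-3)²V(Y_3)
= (1)²·2.89 + (1)²·12.25 + (-3)²·16 = 159.14
SD(T) = √159.14 ≈ 12.62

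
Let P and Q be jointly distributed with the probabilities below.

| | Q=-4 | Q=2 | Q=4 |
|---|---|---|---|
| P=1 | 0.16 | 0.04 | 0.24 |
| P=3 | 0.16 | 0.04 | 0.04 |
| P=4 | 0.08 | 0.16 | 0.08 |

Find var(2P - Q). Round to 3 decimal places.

E[P] = 2.44,  E[Q] = 0.32,  E[PQ] = 0.48
var(P) = 7.72 − (2.44)² = 1.7664;  var(Q) = 13.12 − (0.32)² = 13.0176
cov(P,Q) = 0.48 − (2.44)(0.32) = -0.3008
var(2P - Q) = (2)²·1.7664 + (-1)²·13.0176 + 2·(2)·(-1)·-0.3008 = 21.2864

21.286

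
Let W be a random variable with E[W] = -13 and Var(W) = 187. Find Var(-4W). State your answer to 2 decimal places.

Var(-4W) = (-4)²·Var(W) = 16·187 = 2992

2992.00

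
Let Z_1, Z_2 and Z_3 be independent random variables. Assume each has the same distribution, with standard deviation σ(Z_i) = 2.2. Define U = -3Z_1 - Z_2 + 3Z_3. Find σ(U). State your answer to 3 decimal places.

var(Z_i) = (2.2)² = 4.84
By independence, var(U) = (-3)²var(Z_1) + (-1)²var(Z_2) + (3)²var(Z_3)
= (-3)²·4.84 + (-1)²·4.84 + (3)²·4.84 = 91.96
σ(U) = √91.96 ≈ 9.590

9.590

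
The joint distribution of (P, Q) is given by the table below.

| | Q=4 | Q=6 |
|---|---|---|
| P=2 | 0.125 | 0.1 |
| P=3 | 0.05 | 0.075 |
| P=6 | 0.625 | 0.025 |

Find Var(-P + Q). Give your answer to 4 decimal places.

5.2194

E[P] = 4.725,  E[Q] = 4.4,  E[PQ] = 20.05
Var(P) = 25.425 − (4.725)² = 3.099375;  Var(Q) = 20 − (4.4)² = 0.64
Cov(P,Q) = 20.05 − (4.725)(4.4) = -0.74
Var(-P + Q) = (-1)²·3.099375 + (1)²·0.64 + 2·(-1)·(1)·-0.74 = 5.219375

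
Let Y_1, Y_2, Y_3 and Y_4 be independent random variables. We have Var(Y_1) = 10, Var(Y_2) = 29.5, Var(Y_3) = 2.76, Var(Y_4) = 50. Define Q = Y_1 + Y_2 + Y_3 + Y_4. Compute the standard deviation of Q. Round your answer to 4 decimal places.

By independence, Var(Q) = (1)²Var(Y_1) + (1)²Var(Y_2) + (1)²Var(Y_3) + (1)²Var(Y_4)
= (1)²·10 + (1)²·29.5 + (1)²·2.76 + (1)²·50 = 92.26
SD(Q) = √92.26 ≈ 9.6052

9.6052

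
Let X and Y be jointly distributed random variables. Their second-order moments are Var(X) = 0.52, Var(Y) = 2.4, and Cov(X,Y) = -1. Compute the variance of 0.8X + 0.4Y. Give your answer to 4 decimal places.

0.0768

Var(0.8X + 0.4Y) = (0.8)²·Var(X) + (0.4)²·Var(Y) + 2·(0.8)·(0.4)·Cov(X,Y)
= 0.64·0.52 + 0.16·2.4 + 0.64·-1 = 0.0768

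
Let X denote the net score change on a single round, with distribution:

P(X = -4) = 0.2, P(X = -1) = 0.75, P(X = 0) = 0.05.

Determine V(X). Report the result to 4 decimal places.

1.5475

E[X] = (-4)(0.2) + (-1)(0.75) + (0)(0.05) = -1.55
E[X²] = (-4)²(0.2) + (-1)²(0.75) + (0)²(0.05) = 3.95
V(X) = E[X²] − (E[X])² = 3.95 − (-1.55)² = 1.5475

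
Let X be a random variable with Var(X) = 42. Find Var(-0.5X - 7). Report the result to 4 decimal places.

Var(-0.5X - 7) = (-0.5)²·Var(X) = 0.25·42 = 10.5

10.5000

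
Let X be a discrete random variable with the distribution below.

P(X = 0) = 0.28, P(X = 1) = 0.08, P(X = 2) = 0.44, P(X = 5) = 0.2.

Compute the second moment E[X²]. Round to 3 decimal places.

E[X²] = (0)²(0.28) + (1)²(0.08) + (2)²(0.44) + (5)²(0.2) = 6.84

6.840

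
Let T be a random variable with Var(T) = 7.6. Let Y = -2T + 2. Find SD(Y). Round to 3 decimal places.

5.514

Var(-2T + 2) = (-2)²·7.6 = 30.4
SD(Y) = √30.4 ≈ 5.514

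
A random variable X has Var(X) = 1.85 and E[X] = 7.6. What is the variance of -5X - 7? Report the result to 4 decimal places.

46.2500

Var(-5X - 7) = (-5)²·Var(X) = 25·1.85 = 46.25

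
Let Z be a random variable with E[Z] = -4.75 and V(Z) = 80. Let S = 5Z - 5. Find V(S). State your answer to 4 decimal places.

V(5Z - 5) = (5)²·V(Z) = 25·80 = 2000

2000.0000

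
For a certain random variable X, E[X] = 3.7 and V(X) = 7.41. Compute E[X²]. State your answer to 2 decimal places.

E[X²] = V(X) + (E[X])² = 7.41 + (3.7)² = 21.1

21.10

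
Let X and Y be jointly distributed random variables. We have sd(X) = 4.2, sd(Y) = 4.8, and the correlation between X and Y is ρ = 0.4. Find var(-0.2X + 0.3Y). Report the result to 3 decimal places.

var(X) = (4.2)² = 17.64;  var(Y) = (4.8)² = 23.04
Cov(X,Y) = ρ·sd(X)·sd(Y) = 0.4·4.2·4.8 = 8.064
var(-0.2X + 0.3Y) = (-0.2)²·var(X) + (0.3)²·var(Y) + 2·(-0.2)·(0.3)·Cov(X,Y)
= 0.04·17.64 + 0.09·23.04 + -0.12·8.064 = 1.81152

1.812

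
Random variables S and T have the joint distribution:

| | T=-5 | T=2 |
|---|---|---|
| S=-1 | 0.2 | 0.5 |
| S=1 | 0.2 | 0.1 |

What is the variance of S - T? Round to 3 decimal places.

14.840

E[S] = -0.4,  E[T] = -0.8,  E[ST] = -0.8
V(S) = 1 − (-0.4)² = 0.84;  V(T) = 12.4 − (-0.8)² = 11.76
Cov(S,T) = -0.8 − (-0.4)(-0.8) = -1.12
V(S - T) = (1)²·0.84 + (-1)²·11.76 + 2·(1)·(-1)·-1.12 = 14.84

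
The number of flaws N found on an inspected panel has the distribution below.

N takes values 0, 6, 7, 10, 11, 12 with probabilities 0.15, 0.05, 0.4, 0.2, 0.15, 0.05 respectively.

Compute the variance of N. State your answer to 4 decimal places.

E[N] = (0)(0.15) + (6)(0.05) + (7)(0.4) + (10)(0.2) + (11)(0.15) + (12)(0.05) = 7.35
E[N²] = (0)²(0.15) + (6)²(0.05) + (7)²(0.4) + (10)²(0.2) + (11)²(0.15) + (12)²(0.05) = 66.75
var(N) = E[N²] − (E[N])² = 66.75 − (7.35)² = 12.7275

12.7275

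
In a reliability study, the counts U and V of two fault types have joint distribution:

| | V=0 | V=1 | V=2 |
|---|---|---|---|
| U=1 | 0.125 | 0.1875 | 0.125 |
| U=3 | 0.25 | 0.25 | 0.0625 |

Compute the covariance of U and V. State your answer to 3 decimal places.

-0.164

E[U] = 2.125,  E[V] = 0.8125
E[UV] = 1.5625
Cov(U,V) = E[UV] − E[U]E[V] = 1.5625 − (2.125)(0.8125) = -0.1640625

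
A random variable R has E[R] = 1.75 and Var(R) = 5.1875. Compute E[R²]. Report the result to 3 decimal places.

E[R²] = Var(R) + (E[R])² = 5.1875 + (1.75)² = 8.25

8.250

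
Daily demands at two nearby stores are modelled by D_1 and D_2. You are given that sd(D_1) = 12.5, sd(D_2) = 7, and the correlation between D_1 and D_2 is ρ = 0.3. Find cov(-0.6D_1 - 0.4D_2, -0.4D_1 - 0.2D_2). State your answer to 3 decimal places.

48.770

Var(D_1) = (12.5)² = 156.25;  Var(D_2) = (7)² = 49
cov(D_1,D_2) = ρ·sd(D_1)·sd(D_2) = 0.3·12.5·7 = 26.25
cov(-0.6D_1 - 0.4D_2, -0.4D_1 - 0.2D_2) = (-0.6)(-0.4)Var(D_1) + (-0.4)(-0.2)Var(D_2) + [(-0.6)(-0.2) + (-0.4)(-0.4)]cov(D_1,D_2)
= 0.24·156.25 + 0.08·49 + 0.28·26.25 = 48.77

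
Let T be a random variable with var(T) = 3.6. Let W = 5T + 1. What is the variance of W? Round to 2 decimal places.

90.00

var(5T + 1) = (5)²·var(T) = 25·3.6 = 90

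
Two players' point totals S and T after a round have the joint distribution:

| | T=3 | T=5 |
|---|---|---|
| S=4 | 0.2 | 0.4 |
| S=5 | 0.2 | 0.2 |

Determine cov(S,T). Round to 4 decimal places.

E[S] = 4.4,  E[T] = 4.2
E[ST] = 18.4
cov(S,T) = E[ST] − E[S]E[T] = 18.4 − (4.4)(4.2) = -0.08

-0.0800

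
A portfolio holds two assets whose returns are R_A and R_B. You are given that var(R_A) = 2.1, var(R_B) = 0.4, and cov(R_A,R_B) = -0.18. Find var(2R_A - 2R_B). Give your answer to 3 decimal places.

var(2R_A - 2R_B) = (2)²·var(R_A) + (-2)²·var(R_B) + 2·(2)·(-2)·cov(R_A,R_B)
= 4·2.1 + 4·0.4 + -8·-0.18 = 11.44

11.440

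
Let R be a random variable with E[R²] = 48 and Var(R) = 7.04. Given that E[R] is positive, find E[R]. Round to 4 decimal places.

(E[R])² = E[R²] − Var(R) = 48 − 7.04 = 40.96
E[R] = √40.96 = 6.4

6.4000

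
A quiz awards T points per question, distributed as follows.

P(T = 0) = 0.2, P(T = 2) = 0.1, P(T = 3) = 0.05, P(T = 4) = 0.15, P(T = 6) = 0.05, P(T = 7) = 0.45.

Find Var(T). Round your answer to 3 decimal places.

7.740

E[T] = (0)(0.2) + (2)(0.1) + (3)(0.05) + (4)(0.15) + (6)(0.05) + (7)(0.45) = 4.4
E[T²] = (0)²(0.2) + (2)²(0.1) + (3)²(0.05) + (4)²(0.15) + (6)²(0.05) + (7)²(0.45) = 27.1
Var(T) = E[T²] − (E[T])² = 27.1 − (4.4)² = 7.74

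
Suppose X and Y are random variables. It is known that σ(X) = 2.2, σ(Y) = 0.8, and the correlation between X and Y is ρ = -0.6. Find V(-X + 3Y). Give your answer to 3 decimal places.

V(X) = (2.2)² = 4.84;  V(Y) = (0.8)² = 0.64
Cov(X,Y) = ρ·σ(X)·σ(Y) = -0.6·2.2·0.8 = -1.056
V(-X + 3Y) = (-1)²·V(X) + (3)²·V(Y) + 2·(-1)·(3)·Cov(X,Y)
= 1·4.84 + 9·0.64 + -6·-1.056 = 16.936

16.936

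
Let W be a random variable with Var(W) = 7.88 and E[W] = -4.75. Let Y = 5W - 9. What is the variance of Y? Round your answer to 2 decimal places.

197.00

Var(5W - 9) = (5)²·Var(W) = 25·7.88 = 197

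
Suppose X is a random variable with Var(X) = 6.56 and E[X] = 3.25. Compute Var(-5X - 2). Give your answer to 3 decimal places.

Var(-5X - 2) = (-5)²·Var(X) = 25·6.56 = 164

164.000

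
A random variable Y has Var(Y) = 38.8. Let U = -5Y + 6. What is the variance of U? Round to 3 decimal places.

Var(-5Y + 6) = (-5)²·Var(Y) = 25·38.8 = 970

970.000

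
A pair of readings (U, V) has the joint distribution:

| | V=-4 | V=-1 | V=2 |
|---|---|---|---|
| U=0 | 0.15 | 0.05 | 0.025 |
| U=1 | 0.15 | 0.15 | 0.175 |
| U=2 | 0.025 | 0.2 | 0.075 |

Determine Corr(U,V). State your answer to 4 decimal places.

0.3209

E[U] = 1.075,  E[V] = -1.15
E[UV] = -0.7
cov(U,V) = E[UV] − E[U]E[V] = -0.7 − (1.075)(-1.15) = 0.53625
var(U) = 0.519375,  var(V) = 5.3775
ρ = 0.53625 / √(0.519375·5.3775) ≈ 0.3209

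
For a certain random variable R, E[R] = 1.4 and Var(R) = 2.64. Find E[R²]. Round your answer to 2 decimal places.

4.60

E[R²] = Var(R) + (E[R])² = 2.64 + (1.4)² = 4.6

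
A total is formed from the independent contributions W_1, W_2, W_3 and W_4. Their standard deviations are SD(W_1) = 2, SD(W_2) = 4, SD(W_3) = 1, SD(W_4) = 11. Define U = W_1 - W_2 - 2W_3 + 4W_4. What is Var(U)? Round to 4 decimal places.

1960.0000

Var(W_1) = 4, Var(W_2) = 16, Var(W_3) = 1, Var(W_4) = 121
By independence, Var(U) = (1)²Var(W_1) + (-1)²Var(W_2) + (-2)²Var(W_3) + (4)²Var(W_4)
= (1)²·4 + (-1)²·16 + (-2)²·1 + (4)²·121 = 1960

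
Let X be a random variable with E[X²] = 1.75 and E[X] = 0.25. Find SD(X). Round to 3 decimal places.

V(X) = 1.75 − (0.25)² = 1.6875
SD(X) = √1.6875 ≈ 1.299

1.299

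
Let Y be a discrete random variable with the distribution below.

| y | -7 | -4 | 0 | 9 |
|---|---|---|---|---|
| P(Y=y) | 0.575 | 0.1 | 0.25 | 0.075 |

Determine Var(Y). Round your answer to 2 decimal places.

21.79

E[Y] = (-7)(0.575) + (-4)(0.1) + (0)(0.25) + (9)(0.075) = -3.75
E[Y²] = (-7)²(0.575) + (-4)²(0.1) + (0)²(0.25) + (9)²(0.075) = 35.85
Var(Y) = E[Y²] − (E[Y])² = 35.85 − (-3.75)² = 21.7875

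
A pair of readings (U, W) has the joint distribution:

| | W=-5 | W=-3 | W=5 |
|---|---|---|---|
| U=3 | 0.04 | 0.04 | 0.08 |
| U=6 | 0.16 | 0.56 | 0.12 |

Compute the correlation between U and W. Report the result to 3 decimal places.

-0.288

E[U] = 5.52,  E[W] = -1.8
E[UW] = -11.04
cov(U,W) = E[UW] − E[U]E[W] = -11.04 − (5.52)(-1.8) = -1.104
Var(U) = 1.2096,  Var(W) = 12.16
ρ = -1.104 / √(1.2096·12.16) ≈ -0.288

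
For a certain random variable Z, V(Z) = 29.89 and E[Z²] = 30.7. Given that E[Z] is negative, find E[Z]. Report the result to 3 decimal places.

(E[Z])² = E[Z²] − V(Z) = 30.7 − 29.89 = 0.81
E[Z] = −√0.81 = -0.9

-0.900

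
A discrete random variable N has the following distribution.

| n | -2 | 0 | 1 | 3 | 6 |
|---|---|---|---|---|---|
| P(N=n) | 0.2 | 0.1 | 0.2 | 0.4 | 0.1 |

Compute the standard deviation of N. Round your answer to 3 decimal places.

E[N] = (-2)(0.2) + (0)(0.1) + (1)(0.2) + (3)(0.4) + (6)(0.1) = 1.6
E[N²] = (-2)²(0.2) + (0)²(0.1) + (1)²(0.2) + (3)²(0.4) + (6)²(0.1) = 8.2
V(N) = E[N²] − (E[N])² = 8.2 − (1.6)² = 5.64
SD(N) = √5.64 ≈ 2.375

2.375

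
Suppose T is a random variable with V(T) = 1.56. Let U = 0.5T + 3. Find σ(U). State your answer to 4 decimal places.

0.6245

V(0.5T + 3) = (0.5)²·1.56 = 0.39
σ(U) = √0.39 ≈ 0.6245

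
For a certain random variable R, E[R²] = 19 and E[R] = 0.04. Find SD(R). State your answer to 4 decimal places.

4.3587

Var(R) = 19 − (0.04)² = 18.9984
SD(R) = √18.9984 ≈ 4.3587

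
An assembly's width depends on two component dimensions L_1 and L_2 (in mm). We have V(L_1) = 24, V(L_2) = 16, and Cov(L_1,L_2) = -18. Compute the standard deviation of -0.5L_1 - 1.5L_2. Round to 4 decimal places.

V(-0.5L_1 - 1.5L_2) = (-0.5)²·V(L_1) + (-1.5)²·V(L_2) + 2·(-0.5)·(-1.5)·Cov(L_1,L_2)
= 0.25·24 + 2.25·16 + 1.5·-18 = 15
σ(-0.5L_1 - 1.5L_2) = √15 ≈ 3.8730

3.8730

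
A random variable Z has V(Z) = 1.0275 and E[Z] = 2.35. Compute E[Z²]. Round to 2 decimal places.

E[Z²] = V(Z) + (E[Z])² = 1.0275 + (2.35)² = 6.55

6.55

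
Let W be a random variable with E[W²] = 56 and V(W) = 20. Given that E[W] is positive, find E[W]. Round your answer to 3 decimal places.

6.000

(E[W])² = E[W²] − V(W) = 56 − 20 = 36
E[W] = √36 = 6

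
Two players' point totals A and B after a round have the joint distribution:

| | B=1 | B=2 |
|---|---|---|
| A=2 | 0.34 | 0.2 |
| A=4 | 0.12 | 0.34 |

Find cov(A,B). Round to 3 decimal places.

E[A] = 2.92,  E[B] = 1.54
E[AB] = 4.68
cov(A,B) = E[AB] − E[A]E[B] = 4.68 − (2.92)(1.54) = 0.1832

0.183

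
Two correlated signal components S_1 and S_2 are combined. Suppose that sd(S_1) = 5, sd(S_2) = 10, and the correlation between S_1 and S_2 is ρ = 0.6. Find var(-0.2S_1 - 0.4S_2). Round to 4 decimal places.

var(S_1) = (5)² = 25;  var(S_2) = (10)² = 100
cov(S_1,S_2) = ρ·sd(S_1)·sd(S_2) = 0.6·5·10 = 30
var(-0.2S_1 - 0.4S_2) = (-0.2)²·var(S_1) + (-0.4)²·var(S_2) + 2·(-0.2)·(-0.4)·cov(S_1,S_2)
= 0.04·25 + 0.16·100 + 0.16·30 = 21.8

21.8000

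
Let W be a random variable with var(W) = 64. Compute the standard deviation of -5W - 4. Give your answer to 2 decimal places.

var(-5W - 4) = (-5)²·64 = 1600
σ(-5W - 4) = √1600 ≈ 40.00

40.00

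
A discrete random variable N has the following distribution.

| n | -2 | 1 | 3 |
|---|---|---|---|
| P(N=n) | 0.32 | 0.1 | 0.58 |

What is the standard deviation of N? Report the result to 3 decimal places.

2.272

E[N] = (-2)(0.32) + (1)(0.1) + (3)(0.58) = 1.2
E[N²] = (-2)²(0.32) + (1)²(0.1) + (3)²(0.58) = 6.6
V(N) = E[N²] − (E[N])² = 6.6 − (1.2)² = 5.16
sd(N) = √5.16 ≈ 2.272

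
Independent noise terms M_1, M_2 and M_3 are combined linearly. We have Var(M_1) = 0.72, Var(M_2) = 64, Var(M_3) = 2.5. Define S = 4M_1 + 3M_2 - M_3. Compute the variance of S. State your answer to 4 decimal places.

By independence, Var(S) = (4)²Var(M_1) + (3)²Var(M_2) + (-1)²Var(M_3)
= (4)²·0.72 + (3)²·64 + (-1)²·2.5 = 590.02

590.0200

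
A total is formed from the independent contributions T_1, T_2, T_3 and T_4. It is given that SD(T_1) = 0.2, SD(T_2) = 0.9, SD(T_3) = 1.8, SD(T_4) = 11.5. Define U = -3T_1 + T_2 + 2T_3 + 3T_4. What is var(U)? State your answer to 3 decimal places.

1204.380

var(T_1) = 0.04, var(T_2) = 0.81, var(T_3) = 3.24, var(T_4) = 132.25
By independence, var(U) = (-3)²var(T_1) + (1)²var(T_2) + (2)²var(T_3) + (3)²var(T_4)
= (-3)²·0.04 + (1)²·0.81 + (2)²·3.24 + (3)²·132.25 = 1204.38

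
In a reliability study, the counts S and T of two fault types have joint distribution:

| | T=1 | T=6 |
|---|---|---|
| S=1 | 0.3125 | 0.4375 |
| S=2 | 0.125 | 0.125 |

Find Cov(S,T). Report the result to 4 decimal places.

E[S] = 1.25,  E[T] = 3.8125
E[ST] = 4.6875
Cov(S,T) = E[ST] − E[S]E[T] = 4.6875 − (1.25)(3.8125) = -0.078125

-0.0781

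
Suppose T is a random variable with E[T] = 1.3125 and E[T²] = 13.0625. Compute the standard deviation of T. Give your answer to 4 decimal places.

V(T) = 13.0625 − (1.3125)² = 11.33984375
σ(T) = √11.33984375 ≈ 3.3675

3.3675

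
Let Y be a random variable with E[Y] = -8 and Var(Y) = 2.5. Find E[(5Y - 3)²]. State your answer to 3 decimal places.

E[5Y - 3] = 5·-8 − 3 = -43
Var(5Y - 3) = (5)²·2.5 = 62.5
E[(5Y - 3)²] = Var((5Y - 3)) + (E[(5Y - 3)])² = 62.5 + (-43)² = 1911.5

1911.500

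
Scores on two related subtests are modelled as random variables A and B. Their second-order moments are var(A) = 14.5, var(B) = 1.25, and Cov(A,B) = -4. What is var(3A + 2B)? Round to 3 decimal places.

87.500

var(3A + 2B) = (3)²·var(A) + (2)²·var(B) + 2·(3)·(2)·Cov(A,B)
= 9·14.5 + 4·1.25 + 12·-4 = 87.5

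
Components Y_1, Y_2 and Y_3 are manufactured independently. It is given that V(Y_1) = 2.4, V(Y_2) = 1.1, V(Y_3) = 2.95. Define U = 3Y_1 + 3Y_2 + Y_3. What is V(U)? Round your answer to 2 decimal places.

34.45

By independence, V(U) = (3)²V(Y_1) + (3)²V(Y_2) + (1)²V(Y_3)
= (3)²·2.4 + (3)²·1.1 + (1)²·2.95 = 34.45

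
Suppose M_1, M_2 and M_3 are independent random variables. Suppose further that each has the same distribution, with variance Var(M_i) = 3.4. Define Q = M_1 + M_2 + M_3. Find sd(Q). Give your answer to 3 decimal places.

By independence, Var(Q) = (1)²Var(M_1) + (1)²Var(M_2) + (1)²Var(M_3)
= (1)²·3.4 + (1)²·3.4 + (1)²·3.4 = 10.2
sd(Q) = √10.2 ≈ 3.194

3.194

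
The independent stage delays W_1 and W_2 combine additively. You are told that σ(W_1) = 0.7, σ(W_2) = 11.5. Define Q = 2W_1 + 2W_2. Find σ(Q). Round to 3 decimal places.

var(W_1) = 0.49, var(W_2) = 132.25
By independence, var(Q) = (2)²var(W_1) + (2)²var(W_2)
= (2)²·0.49 + (2)²·132.25 = 530.96
σ(Q) = √530.96 ≈ 23.043

23.043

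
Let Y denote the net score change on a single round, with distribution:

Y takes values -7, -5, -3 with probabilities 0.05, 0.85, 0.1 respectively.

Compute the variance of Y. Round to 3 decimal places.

E[Y] = (-7)(0.05) + (-5)(0.85) + (-3)(0.1) = -4.9
E[Y²] = (-7)²(0.05) + (-5)²(0.85) + (-3)²(0.1) = 24.6
Var(Y) = E[Y²] − (E[Y])² = 24.6 − (-4.9)² = 0.59

0.590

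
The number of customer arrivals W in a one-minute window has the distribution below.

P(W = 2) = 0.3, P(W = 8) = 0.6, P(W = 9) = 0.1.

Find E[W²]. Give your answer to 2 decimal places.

E[W²] = (2)²(0.3) + (8)²(0.6) + (9)²(0.1) = 47.7

47.70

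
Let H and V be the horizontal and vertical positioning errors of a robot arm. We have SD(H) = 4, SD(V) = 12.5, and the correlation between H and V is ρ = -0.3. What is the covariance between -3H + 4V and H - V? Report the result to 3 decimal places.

var(H) = (4)² = 16;  var(V) = (12.5)² = 156.25
Cov(H,V) = ρ·SD(H)·SD(V) = -0.3·4·12.5 = -15
Cov(-3H + 4V, H - V) = (-3)(1)var(H) + (4)(-1)var(V) + [(-3)(-1) + (4)(1)]Cov(H,V)
= -3·16 + -4·156.25 + 7·-15 = -778

-778.000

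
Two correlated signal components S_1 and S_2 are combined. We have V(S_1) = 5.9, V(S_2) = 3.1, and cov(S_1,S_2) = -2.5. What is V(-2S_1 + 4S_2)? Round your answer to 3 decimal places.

113.200

V(-2S_1 + 4S_2) = (-2)²·V(S_1) + (4)²·V(S_2) + 2·(-2)·(4)·cov(S_1,S_2)
= 4·5.9 + 16·3.1 + -16·-2.5 = 113.2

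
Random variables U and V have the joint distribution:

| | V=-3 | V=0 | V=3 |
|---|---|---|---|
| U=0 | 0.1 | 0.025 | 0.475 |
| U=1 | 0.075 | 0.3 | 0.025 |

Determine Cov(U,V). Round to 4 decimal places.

E[U] = 0.4,  E[V] = 0.975
E[UV] = -0.15
Cov(U,V) = E[UV] − E[U]E[V] = -0.15 − (0.4)(0.975) = -0.54

-0.5400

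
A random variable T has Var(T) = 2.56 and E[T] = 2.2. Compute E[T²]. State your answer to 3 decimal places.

E[T²] = Var(T) + (E[T])² = 2.56 + (2.2)² = 7.4

7.400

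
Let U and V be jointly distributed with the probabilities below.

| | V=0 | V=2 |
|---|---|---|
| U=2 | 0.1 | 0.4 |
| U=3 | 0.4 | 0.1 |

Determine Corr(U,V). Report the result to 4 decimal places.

E[U] = 2.5,  E[V] = 1
E[UV] = 2.2
cov(U,V) = E[UV] − E[U]E[V] = 2.2 − (2.5)(1) = -0.3
var(U) = 0.25,  var(V) = 1
ρ = -0.3 / √(0.25·1) ≈ -0.6000

-0.6000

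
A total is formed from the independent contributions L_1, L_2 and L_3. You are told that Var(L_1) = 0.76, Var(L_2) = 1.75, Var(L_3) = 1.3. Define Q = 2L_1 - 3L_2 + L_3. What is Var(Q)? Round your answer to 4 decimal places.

20.0900

By independence, Var(Q) = (2)²Var(L_1) + (-3)²Var(L_2) + (1)²Var(L_3)
= (2)²·0.76 + (-3)²·1.75 + (1)²·1.3 = 20.09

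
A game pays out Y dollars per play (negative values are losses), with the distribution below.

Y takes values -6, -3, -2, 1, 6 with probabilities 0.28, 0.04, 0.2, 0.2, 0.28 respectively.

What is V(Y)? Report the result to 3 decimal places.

21.418

E[Y] = (-6)(0.28) + (-3)(0.04) + (-2)(0.2) + (1)(0.2) + (6)(0.28) = -0.32
E[Y²] = (-6)²(0.28) + (-3)²(0.04) + (-2)²(0.2) + (1)²(0.2) + (6)²(0.28) = 21.52
V(Y) = E[Y²] − (E[Y])² = 21.52 − (-0.32)² = 21.4176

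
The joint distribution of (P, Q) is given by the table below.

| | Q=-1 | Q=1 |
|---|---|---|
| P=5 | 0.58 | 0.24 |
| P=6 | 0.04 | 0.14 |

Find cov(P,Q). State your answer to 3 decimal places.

0.143

E[P] = 5.18,  E[Q] = -0.24
E[PQ] = -1.1
cov(P,Q) = E[PQ] − E[P]E[Q] = -1.1 − (5.18)(-0.24) = 0.1432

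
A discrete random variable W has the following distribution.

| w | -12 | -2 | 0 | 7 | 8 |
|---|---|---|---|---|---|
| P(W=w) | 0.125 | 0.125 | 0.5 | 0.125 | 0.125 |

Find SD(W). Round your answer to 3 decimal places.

E[W] = (-12)(0.125) + (-2)(0.125) + (0)(0.5) + (7)(0.125) + (8)(0.125) = 0.125
E[W²] = (-12)²(0.125) + (-2)²(0.125) + (0)²(0.5) + (7)²(0.125) + (8)²(0.125) = 32.625
V(W) = E[W²] − (E[W])² = 32.625 − (0.125)² = 32.609375
SD(W) = √32.609375 ≈ 5.710

5.710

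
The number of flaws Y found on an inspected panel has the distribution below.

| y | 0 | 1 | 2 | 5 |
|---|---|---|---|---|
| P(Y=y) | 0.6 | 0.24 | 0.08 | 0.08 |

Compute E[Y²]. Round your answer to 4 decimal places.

E[Y²] = (0)²(0.6) + (1)²(0.24) + (2)²(0.08) + (5)²(0.08) = 2.56

2.5600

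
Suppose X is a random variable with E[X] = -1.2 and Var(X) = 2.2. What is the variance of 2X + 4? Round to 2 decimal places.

8.80

Var(2X + 4) = (2)²·Var(X) = 4·2.2 = 8.8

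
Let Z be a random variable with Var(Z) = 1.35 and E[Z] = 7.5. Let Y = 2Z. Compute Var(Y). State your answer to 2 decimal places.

Var(2Z) = (2)²·Var(Z) = 4·1.35 = 5.4

5.40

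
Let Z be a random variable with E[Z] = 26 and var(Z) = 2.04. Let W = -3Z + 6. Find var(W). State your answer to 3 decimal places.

var(-3Z + 6) = (-3)²·var(Z) = 9·2.04 = 18.36

18.360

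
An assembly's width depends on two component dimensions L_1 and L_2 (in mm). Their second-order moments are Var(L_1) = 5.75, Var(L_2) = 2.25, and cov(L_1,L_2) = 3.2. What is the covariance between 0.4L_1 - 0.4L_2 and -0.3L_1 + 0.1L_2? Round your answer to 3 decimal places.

-0.268

cov(0.4L_1 - 0.4L_2, -0.3L_1 + 0.1L_2) = (0.4)(-0.3)Var(L_1) + (-0.4)(0.1)Var(L_2) + [(0.4)(0.1) + (-0.4)(-0.3)]cov(L_1,L_2)
= -0.12·5.75 + -0.04·2.25 + 0.16·3.2 = -0.268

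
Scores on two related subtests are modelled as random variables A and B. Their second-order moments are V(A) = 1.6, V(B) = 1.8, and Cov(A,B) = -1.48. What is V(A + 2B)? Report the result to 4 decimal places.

V(A + 2B) = (1)²·V(A) + (2)²·V(B) + 2·(1)·(2)·Cov(A,B)
= 1·1.6 + 4·1.8 + 4·-1.48 = 2.88

2.8800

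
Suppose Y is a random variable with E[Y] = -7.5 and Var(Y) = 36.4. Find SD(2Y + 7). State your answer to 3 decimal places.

Var(2Y + 7) = (2)²·36.4 = 145.6
SD(2Y + 7) = √145.6 ≈ 12.066

12.066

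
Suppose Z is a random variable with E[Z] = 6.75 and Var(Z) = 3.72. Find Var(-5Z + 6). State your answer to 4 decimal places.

93.0000

Var(-5Z + 6) = (-5)²·Var(Z) = 25·3.72 = 93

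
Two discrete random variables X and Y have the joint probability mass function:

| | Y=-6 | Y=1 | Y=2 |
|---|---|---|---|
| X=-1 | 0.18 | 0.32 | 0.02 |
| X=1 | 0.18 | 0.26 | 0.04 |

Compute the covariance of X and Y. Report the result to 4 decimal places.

E[X] = -0.04,  E[Y] = -1.46
E[XY] = -0.02
cov(X,Y) = E[XY] − E[X]E[Y] = -0.02 − (-0.04)(-1.46) = -0.0784

-0.0784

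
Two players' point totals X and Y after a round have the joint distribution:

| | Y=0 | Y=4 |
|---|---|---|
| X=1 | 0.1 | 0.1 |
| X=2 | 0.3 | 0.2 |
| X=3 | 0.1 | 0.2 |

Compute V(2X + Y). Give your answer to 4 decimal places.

E[X] = 2.1,  E[Y] = 2,  E[XY] = 4.4
V(X) = 4.9 − (2.1)² = 0.49;  V(Y) = 8 − (2)² = 4
Cov(X,Y) = 4.4 − (2.1)(2) = 0.2
V(2X + Y) = (2)²·0.49 + (1)²·4 + 2·(2)·(1)·0.2 = 6.76

6.7600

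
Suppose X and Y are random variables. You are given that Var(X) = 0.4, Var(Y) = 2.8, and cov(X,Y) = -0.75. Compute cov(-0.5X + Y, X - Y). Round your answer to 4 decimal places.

cov(-0.5X + Y, X - Y) = (-0.5)(1)Var(X) + (1)(-1)Var(Y) + [(-0.5)(-1) + (1)(1)]cov(X,Y)
= -0.5·0.4 + -1·2.8 + 1.5·-0.75 = -4.125

-4.1250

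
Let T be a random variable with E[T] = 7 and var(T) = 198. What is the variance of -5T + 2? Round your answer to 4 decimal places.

var(-5T + 2) = (-5)²·var(T) = 25·198 = 4950

4950.0000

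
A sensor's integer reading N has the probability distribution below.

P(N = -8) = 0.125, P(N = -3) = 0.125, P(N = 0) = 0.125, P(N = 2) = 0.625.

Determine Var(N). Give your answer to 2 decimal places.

E[N] = (-8)(0.125) + (-3)(0.125) + (0)(0.125) + (2)(0.625) = -0.125
E[N²] = (-8)²(0.125) + (-3)²(0.125) + (0)²(0.125) + (2)²(0.625) = 11.625
Var(N) = E[N²] − (E[N])² = 11.625 − (-0.125)² = 11.609375

11.61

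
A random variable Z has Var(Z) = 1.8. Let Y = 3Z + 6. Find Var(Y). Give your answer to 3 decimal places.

Var(3Z + 6) = (3)²·Var(Z) = 9·1.8 = 16.2

16.200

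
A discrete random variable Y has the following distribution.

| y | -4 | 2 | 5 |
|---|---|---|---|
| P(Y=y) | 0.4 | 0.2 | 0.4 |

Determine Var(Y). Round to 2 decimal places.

E[Y] = (-4)(0.4) + (2)(0.2) + (5)(0.4) = 0.8
E[Y²] = (-4)²(0.4) + (2)²(0.2) + (5)²(0.4) = 17.2
Var(Y) = E[Y²] − (E[Y])² = 17.2 − (0.8)² = 16.56

16.56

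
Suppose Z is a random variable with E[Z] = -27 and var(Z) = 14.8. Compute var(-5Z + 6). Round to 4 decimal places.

var(-5Z + 6) = (-5)²·var(Z) = 25·14.8 = 370

370.0000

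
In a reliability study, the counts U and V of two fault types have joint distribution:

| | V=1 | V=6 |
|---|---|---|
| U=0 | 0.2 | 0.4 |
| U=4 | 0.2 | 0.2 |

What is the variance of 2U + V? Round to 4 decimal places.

18.1600

E[U] = 1.6,  E[V] = 4,  E[UV] = 5.6
Var(U) = 6.4 − (1.6)² = 3.84;  Var(V) = 22 − (4)² = 6
Cov(U,V) = 5.6 − (1.6)(4) = -0.8
Var(2U + V) = (2)²·3.84 + (1)²·6 + 2·(2)·(1)·-0.8 = 18.16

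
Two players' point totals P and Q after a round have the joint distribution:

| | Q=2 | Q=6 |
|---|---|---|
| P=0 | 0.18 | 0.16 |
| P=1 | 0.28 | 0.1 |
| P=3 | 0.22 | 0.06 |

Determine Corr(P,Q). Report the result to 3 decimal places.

E[P] = 1.22,  E[Q] = 3.28
E[PQ] = 3.56
Cov(P,Q) = E[PQ] − E[P]E[Q] = 3.56 − (1.22)(3.28) = -0.4416
V(P) = 1.4116,  V(Q) = 3.4816
ρ = -0.4416 / √(1.4116·3.4816) ≈ -0.199

-0.199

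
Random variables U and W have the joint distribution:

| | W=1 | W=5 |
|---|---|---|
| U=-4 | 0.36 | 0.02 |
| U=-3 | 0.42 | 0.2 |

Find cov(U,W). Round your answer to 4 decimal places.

0.2544

E[U] = -3.38,  E[W] = 1.88
E[UW] = -6.1
cov(U,W) = E[UW] − E[U]E[W] = -6.1 − (-3.38)(1.88) = 0.2544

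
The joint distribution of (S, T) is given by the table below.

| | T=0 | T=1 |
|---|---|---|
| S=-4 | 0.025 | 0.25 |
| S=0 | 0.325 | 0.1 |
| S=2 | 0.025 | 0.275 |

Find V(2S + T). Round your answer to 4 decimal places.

E[S] = -0.5,  E[T] = 0.625,  E[ST] = -0.45
V(S) = 5.6 − (-0.5)² = 5.35;  V(T) = 0.625 − (0.625)² = 0.234375
cov(S,T) = -0.45 − (-0.5)(0.625) = -0.1375
V(2S + T) = (2)²·5.35 + (1)²·0.234375 + 2·(2)·(1)·-0.1375 = 21.084375

21.0844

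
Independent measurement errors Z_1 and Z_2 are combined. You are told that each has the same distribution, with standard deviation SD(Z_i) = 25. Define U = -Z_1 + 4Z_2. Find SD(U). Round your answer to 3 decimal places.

103.078

V(Z_i) = (25)² = 625
By independence, V(U) = (-1)²V(Z_1) + (4)²V(Z_2)
= (-1)²·625 + (4)²·625 = 10625
SD(U) = √10625 ≈ 103.078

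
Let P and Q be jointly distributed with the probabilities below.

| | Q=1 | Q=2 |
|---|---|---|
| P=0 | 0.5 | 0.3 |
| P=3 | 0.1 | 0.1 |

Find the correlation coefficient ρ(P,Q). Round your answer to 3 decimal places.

E[P] = 0.6,  E[Q] = 1.4
E[PQ] = 0.9
Cov(P,Q) = E[PQ] − E[P]E[Q] = 0.9 − (0.6)(1.4) = 0.06
Var(P) = 1.44,  Var(Q) = 0.24
ρ = 0.06 / √(1.44·0.24) ≈ 0.102

0.102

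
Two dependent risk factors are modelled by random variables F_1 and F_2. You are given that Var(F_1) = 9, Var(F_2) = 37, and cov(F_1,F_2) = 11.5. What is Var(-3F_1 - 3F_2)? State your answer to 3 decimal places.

621.000

Var(-3F_1 - 3F_2) = (-3)²·Var(F_1) + (-3)²·Var(F_2) + 2·(-3)·(-3)·cov(F_1,F_2)
= 9·9 + 9·37 + 18·11.5 = 621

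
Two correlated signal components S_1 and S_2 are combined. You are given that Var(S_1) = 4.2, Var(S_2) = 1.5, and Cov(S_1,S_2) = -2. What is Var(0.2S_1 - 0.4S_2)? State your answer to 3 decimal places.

0.728

Var(0.2S_1 - 0.4S_2) = (0.2)²·Var(S_1) + (-0.4)²·Var(S_2) + 2·(0.2)·(-0.4)·Cov(S_1,S_2)
= 0.04·4.2 + 0.16·1.5 + -0.16·-2 = 0.728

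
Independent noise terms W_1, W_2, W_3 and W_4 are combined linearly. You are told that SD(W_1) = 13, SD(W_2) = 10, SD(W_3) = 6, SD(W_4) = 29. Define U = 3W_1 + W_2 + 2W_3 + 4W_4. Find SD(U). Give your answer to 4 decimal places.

123.3734

Var(W_1) = 169, Var(W_2) = 100, Var(W_3) = 36, Var(W_4) = 841
By independence, Var(U) = (3)²Var(W_1) + (1)²Var(W_2) + (2)²Var(W_3) + (4)²Var(W_4)
= (3)²·169 + (1)²·100 + (2)²·36 + (4)²·841 = 15221
SD(U) = √15221 ≈ 123.3734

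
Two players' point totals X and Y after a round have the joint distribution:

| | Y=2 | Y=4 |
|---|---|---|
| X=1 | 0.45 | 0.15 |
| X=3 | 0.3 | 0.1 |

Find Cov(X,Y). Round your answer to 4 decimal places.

E[X] = 1.8,  E[Y] = 2.5
E[XY] = 4.5
Cov(X,Y) = E[XY] − E[X]E[Y] = 4.5 − (1.8)(2.5) = 0

0.0000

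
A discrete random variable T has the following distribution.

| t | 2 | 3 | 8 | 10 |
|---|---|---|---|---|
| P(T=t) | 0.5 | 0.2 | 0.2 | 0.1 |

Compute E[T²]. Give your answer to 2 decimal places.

E[T²] = (2)²(0.5) + (3)²(0.2) + (8)²(0.2) + (10)²(0.1) = 26.6

26.60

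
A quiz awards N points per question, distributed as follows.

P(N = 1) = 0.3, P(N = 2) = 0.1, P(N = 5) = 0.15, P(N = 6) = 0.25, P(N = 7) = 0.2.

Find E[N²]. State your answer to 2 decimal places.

23.25

E[N²] = (1)²(0.3) + (2)²(0.1) + (5)²(0.15) + (6)²(0.25) + (7)²(0.2) = 23.25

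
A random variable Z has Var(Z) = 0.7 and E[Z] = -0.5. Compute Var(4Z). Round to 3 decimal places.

Var(4Z) = (4)²·Var(Z) = 16·0.7 = 11.2

11.200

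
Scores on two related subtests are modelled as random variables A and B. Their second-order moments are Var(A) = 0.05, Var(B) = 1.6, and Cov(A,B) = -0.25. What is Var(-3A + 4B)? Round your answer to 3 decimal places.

Var(-3A + 4B) = (-3)²·Var(A) + (4)²·Var(B) + 2·(-3)·(4)·Cov(A,B)
= 9·0.05 + 16·1.6 + -24·-0.25 = 32.05

32.050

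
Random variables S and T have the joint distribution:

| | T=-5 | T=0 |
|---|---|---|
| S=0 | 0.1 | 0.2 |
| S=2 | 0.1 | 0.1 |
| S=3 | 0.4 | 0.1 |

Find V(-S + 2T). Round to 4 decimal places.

30.8900

E[S] = 1.9,  E[T] = -3,  E[ST] = -7
V(S) = 5.3 − (1.9)² = 1.69;  V(T) = 15 − (-3)² = 6
Cov(S,T) = -7 − (1.9)(-3) = -1.3
V(-S + 2T) = (-1)²·1.69 + (2)²·6 + 2·(-1)·(2)·-1.3 = 30.89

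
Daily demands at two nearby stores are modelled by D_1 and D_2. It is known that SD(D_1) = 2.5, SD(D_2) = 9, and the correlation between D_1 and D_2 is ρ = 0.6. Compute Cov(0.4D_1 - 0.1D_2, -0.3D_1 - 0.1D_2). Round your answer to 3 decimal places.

-0.075

Var(D_1) = (2.5)² = 6.25;  Var(D_2) = (9)² = 81
Cov(D_1,D_2) = ρ·SD(D_1)·SD(D_2) = 0.6·2.5·9 = 13.5
Cov(0.4D_1 - 0.1D_2, -0.3D_1 - 0.1D_2) = (0.4)(-0.3)Var(D_1) + (-0.1)(-0.1)Var(D_2) + [(0.4)(-0.1) + (-0.1)(-0.3)]Cov(D_1,D_2)
= -0.12·6.25 + 0.01·81 + -0.01·13.5 = -0.075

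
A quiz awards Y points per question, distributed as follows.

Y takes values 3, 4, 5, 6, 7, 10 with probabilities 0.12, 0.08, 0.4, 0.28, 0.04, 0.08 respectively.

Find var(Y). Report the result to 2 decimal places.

2.81

E[Y] = (3)(0.12) + (4)(0.08) + (5)(0.4) + (6)(0.28) + (7)(0.04) + (10)(0.08) = 5.44
E[Y²] = (3)²(0.12) + (4)²(0.08) + (5)²(0.4) + (6)²(0.28) + (7)²(0.04) + (10)²(0.08) = 32.4
var(Y) = E[Y²] − (E[Y])² = 32.4 − (5.44)² = 2.8064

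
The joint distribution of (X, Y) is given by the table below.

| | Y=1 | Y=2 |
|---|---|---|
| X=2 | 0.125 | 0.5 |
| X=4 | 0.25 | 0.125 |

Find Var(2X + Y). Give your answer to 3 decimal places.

3.109

E[X] = 2.75,  E[Y] = 1.625,  E[XY] = 4.25
Var(X) = 8.5 − (2.75)² = 0.9375;  Var(Y) = 2.875 − (1.625)² = 0.234375
cov(X,Y) = 4.25 − (2.75)(1.625) = -0.21875
Var(2X + Y) = (2)²·0.9375 + (1)²·0.234375 + 2·(2)·(1)·-0.21875 = 3.109375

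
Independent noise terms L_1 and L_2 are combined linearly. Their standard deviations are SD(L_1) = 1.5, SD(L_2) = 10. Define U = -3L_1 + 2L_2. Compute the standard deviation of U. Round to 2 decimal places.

Var(L_1) = 2.25, Var(L_2) = 100
By independence, Var(U) = (-3)²Var(L_1) + (2)²Var(L_2)
= (-3)²·2.25 + (2)²·100 = 420.25
SD(U) = √420.25 ≈ 20.50

20.50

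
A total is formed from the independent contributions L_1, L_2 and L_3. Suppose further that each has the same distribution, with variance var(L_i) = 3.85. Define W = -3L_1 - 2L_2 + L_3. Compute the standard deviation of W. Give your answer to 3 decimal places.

7.342

By independence, var(W) = (-3)²var(L_1) + (-2)²var(L_2) + (1)²var(L_3)
= (-3)²·3.85 + (-2)²·3.85 + (1)²·3.85 = 53.9
σ(W) = √53.9 ≈ 7.342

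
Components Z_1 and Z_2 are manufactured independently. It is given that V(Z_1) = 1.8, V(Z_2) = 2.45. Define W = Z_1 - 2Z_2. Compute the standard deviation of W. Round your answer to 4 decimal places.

By independence, V(W) = (1)²V(Z_1) + (-2)²V(Z_2)
= (1)²·1.8 + (-2)²·2.45 = 11.6
σ(W) = √11.6 ≈ 3.4059

3.4059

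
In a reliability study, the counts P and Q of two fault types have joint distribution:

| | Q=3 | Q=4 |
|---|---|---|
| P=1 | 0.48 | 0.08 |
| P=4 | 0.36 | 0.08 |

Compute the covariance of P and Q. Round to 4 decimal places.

E[P] = 2.32,  E[Q] = 3.16
E[PQ] = 7.36
Cov(P,Q) = E[PQ] − E[P]E[Q] = 7.36 − (2.32)(3.16) = 0.0288

0.0288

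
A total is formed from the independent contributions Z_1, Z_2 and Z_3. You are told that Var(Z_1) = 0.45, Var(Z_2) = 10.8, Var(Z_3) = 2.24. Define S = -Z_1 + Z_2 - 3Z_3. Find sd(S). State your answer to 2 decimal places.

By independence, Var(S) = (-1)²Var(Z_1) + (1)²Var(Z_2) + (-3)²Var(Z_3)
= (-1)²·0.45 + (1)²·10.8 + (-3)²·2.24 = 31.41
sd(S) = √31.41 ≈ 5.60

5.60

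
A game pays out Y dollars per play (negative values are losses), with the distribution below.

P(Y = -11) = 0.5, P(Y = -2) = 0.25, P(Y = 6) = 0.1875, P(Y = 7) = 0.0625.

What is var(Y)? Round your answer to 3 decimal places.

E[Y] = (-11)(0.5) + (-2)(0.25) + (6)(0.1875) + (7)(0.0625) = -4.4375
E[Y²] = (-11)²(0.5) + (-2)²(0.25) + (6)²(0.1875) + (7)²(0.0625) = 71.3125
var(Y) = E[Y²] − (E[Y])² = 71.3125 − (-4.4375)² = 51.62109375

51.621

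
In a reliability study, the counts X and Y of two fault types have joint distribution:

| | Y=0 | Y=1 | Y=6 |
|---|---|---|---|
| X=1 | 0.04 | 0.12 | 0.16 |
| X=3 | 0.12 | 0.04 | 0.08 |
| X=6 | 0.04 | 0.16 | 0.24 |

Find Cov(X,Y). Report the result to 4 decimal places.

E[X] = 3.68,  E[Y] = 3.2
E[XY] = 12.24
Cov(X,Y) = E[XY] − E[X]E[Y] = 12.24 − (3.68)(3.2) = 0.464

0.4640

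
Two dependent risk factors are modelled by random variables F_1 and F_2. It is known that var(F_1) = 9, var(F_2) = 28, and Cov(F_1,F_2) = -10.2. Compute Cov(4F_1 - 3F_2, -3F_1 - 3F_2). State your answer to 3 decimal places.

174.600

Cov(4F_1 - 3F_2, -3F_1 - 3F_2) = (4)(-3)var(F_1) + (-3)(-3)var(F_2) + [(4)(-3) + (-3)(-3)]Cov(F_1,F_2)
= -12·9 + 9·28 + -3·-10.2 = 174.6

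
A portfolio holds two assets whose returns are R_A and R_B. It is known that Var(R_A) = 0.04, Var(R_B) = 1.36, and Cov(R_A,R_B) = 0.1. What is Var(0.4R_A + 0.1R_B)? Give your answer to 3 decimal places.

0.028

Var(0.4R_A + 0.1R_B) = (0.4)²·Var(R_A) + (0.1)²·Var(R_B) + 2·(0.4)·(0.1)·Cov(R_A,R_B)
= 0.16·0.04 + 0.01·1.36 + 0.08·0.1 = 0.028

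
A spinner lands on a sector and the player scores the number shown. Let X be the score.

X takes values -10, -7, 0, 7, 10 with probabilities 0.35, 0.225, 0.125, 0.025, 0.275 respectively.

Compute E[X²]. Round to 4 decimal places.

E[X²] = (-10)²(0.35) + (-7)²(0.225) + (0)²(0.125) + (7)²(0.025) + (10)²(0.275) = 74.75

74.7500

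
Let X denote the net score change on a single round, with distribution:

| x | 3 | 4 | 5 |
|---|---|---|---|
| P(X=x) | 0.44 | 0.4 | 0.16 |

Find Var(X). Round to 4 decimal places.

0.5216

E[X] = (3)(0.44) + (4)(0.4) + (5)(0.16) = 3.72
E[X²] = (3)²(0.44) + (4)²(0.4) + (5)²(0.16) = 14.36
Var(X) = E[X²] − (E[X])² = 14.36 − (3.72)² = 0.5216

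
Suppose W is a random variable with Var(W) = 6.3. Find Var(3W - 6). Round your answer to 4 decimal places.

Var(3W - 6) = (3)²·Var(W) = 9·6.3 = 56.7

56.7000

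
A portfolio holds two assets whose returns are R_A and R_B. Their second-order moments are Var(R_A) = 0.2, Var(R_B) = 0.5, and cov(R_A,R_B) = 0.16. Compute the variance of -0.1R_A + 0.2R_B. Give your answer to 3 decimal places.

0.016

Var(-0.1R_A + 0.2R_B) = (-0.1)²·Var(R_A) + (0.2)²·Var(R_B) + 2·(-0.1)·(0.2)·cov(R_A,R_B)
= 0.01·0.2 + 0.04·0.5 + -0.04·0.16 = 0.0156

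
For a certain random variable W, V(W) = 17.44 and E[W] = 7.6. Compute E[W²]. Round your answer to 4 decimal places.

E[W²] = V(W) + (E[W])² = 17.44 + (7.6)² = 75.2

75.2000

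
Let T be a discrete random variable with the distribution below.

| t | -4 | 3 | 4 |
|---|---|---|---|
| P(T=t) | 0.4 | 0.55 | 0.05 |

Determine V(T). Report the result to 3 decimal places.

E[T] = (-4)(0.4) + (3)(0.55) + (4)(0.05) = 0.25
E[T²] = (-4)²(0.4) + (3)²(0.55) + (4)²(0.05) = 12.15
V(T) = E[T²] − (E[T])² = 12.15 − (0.25)² = 12.0875

12.088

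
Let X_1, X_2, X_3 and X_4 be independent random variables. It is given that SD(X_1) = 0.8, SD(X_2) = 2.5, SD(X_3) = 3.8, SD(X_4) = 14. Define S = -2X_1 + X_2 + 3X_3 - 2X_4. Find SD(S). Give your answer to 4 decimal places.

30.3771

Var(X_1) = 0.64, Var(X_2) = 6.25, Var(X_3) = 14.44, Var(X_4) = 196
By independence, Var(S) = (-2)²Var(X_1) + (1)²Var(X_2) + (3)²Var(X_3) + (-2)²Var(X_4)
= (-2)²·0.64 + (1)²·6.25 + (3)²·14.44 + (-2)²·196 = 922.77
SD(S) = √922.77 ≈ 30.3771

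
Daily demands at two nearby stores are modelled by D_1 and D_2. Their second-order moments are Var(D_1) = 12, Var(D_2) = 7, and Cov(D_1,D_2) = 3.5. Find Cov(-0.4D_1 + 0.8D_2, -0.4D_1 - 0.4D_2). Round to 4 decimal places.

Cov(-0.4D_1 + 0.8D_2, -0.4D_1 - 0.4D_2) = (-0.4)(-0.4)Var(D_1) + (0.8)(-0.4)Var(D_2) + [(-0.4)(-0.4) + (0.8)(-0.4)]Cov(D_1,D_2)
= 0.16·12 + -0.32·7 + -0.16·3.5 = -0.88

-0.8800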